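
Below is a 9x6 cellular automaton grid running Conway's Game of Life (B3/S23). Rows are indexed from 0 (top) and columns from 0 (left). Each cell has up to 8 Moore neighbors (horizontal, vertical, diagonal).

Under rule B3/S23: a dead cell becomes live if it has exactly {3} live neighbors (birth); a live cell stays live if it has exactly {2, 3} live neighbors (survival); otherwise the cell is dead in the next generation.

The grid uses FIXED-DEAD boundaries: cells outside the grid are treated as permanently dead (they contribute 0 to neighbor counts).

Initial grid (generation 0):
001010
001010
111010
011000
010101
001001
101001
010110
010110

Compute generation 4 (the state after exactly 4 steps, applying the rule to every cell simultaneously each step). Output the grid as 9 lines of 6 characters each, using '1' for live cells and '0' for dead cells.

Simulating step by step:
Generation 0 (given above): 24 live cells
Generation 1: 18 live cells
000000
001011
100000
000010
010110
001101
001001
110001
000110
Generation 2: 16 live cells
000000
000000
000111
000110
000001
010001
001101
011101
000010
Generation 3: 14 live cells
000000
000010
000101
000100
000001
001001
000101
010001
001110
Generation 4: 10 live cells
(generation 4 grid is the final answer)

Answer: 000000
000010
000100
000000
000010
000001
001001
000001
001110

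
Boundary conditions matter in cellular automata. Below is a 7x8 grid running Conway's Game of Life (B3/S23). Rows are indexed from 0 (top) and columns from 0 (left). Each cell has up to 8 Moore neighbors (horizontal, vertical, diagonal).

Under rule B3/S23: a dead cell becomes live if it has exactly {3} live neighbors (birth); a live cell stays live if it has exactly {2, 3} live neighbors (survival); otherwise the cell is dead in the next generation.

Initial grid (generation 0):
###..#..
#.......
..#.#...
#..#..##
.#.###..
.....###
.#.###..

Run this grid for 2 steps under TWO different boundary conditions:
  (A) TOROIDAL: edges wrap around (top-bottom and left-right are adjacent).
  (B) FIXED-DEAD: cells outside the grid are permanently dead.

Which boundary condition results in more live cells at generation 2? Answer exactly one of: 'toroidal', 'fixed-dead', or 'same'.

Under TOROIDAL boundary, generation 2:
#......#
#......#
...#....
...#...#
..#.....
##.#....
.#.##..#
Population = 15

Under FIXED-DEAD boundary, generation 2:
###.....
#..#....
##.#....
.#.#....
..#.....
...##...
........
Population = 13

Comparison: toroidal=15, fixed-dead=13 -> toroidal

Answer: toroidal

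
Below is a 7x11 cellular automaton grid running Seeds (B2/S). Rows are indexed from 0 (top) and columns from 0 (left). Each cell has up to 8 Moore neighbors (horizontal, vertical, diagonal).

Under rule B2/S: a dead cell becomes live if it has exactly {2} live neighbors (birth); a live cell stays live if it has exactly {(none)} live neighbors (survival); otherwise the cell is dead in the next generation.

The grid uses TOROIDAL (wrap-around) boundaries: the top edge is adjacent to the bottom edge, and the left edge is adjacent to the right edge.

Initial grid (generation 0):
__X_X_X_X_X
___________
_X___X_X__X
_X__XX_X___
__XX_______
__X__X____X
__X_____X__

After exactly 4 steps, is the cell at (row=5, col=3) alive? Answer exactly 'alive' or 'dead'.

Simulating step by step:
Generation 0 (given above): 20 live cells
Generation 1: 18 live cells
_X___X_____
_XXXX___X_X
__X_____X__
________X__
X__________
____X____X_
X___X_X___X
Generation 2: 17 live cells
______XX___
_____X_X___
X___X______
_X_____X_X_
________XXX
_X_X_______
_X_X_____X_
Generation 3: 17 live cells
__X_XX_____
____X___X__
_X___X_X__X
___________
_X_____X___
____X______
X___X_XXX__
Generation 4: 20 live cells
_X_______X_
XXX____X_X_
X___X_X_XX_
_XX____XX__
___________
XX_X_______
_X_________

Cell (5,3) at generation 4: 1 -> alive

Answer: alive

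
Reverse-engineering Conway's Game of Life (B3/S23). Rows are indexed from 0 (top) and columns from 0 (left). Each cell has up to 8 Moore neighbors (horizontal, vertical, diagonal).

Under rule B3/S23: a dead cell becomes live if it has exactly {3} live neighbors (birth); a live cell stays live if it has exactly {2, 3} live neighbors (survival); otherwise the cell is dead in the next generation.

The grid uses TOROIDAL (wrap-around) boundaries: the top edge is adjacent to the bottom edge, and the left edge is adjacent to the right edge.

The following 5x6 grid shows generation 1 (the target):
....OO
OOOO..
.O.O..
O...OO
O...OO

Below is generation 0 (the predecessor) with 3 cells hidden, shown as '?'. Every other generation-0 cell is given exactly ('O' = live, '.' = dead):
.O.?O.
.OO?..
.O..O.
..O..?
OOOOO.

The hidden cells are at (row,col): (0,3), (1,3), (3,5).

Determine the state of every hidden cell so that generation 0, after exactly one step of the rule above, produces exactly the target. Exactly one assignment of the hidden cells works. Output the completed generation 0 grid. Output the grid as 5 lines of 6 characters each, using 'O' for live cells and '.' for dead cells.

Answer: .O..O.
.OO...
.O..O.
..O...
OOOOO.

Derivation:
Hidden generation-0 cells (in order): (0,3), (1,3), (3,5).
A hidden cell only influences target cells in its own 3x3 neighborhood. Try each of the 2^3 = 8 assignments, step the completed generation 0 forward once under B3/S23, and compare with the target:
  (0,3)=. (1,3)=. (3,5)=. -> step reproduces the target at every cell -> ACCEPT
  (0,3)=. (1,3)=. (3,5)=O -> step gives (2,0)='O' but target has '.' -> reject
  (0,3)=. (1,3)=O (3,5)=. -> step gives (1,2)='.' but target has 'O' -> reject
  (0,3)=. (1,3)=O (3,5)=O -> step gives (1,2)='.' but target has 'O' -> reject
  (0,3)=O (1,3)=. (3,5)=. -> step gives (1,2)='.' but target has 'O' -> reject
  (0,3)=O (1,3)=. (3,5)=O -> step gives (1,2)='.' but target has 'O' -> reject
  (0,3)=O (1,3)=O (3,5)=. -> step gives (0,4)='.' but target has 'O' -> reject
  (0,3)=O (1,3)=O (3,5)=O -> step gives (0,4)='.' but target has 'O' -> reject
Unique solution: (0,3)=dead, (1,3)=dead, (3,5)=dead.
Check: live-neighbor counts of every cell in the completed generation 0:
456523
333322
234301
354533
244423
Applying B3/S23 to generation 0 with these counts gives:
....OO
OOOO..
.O.O..
O...OO
O...OO
which matches the target exactly.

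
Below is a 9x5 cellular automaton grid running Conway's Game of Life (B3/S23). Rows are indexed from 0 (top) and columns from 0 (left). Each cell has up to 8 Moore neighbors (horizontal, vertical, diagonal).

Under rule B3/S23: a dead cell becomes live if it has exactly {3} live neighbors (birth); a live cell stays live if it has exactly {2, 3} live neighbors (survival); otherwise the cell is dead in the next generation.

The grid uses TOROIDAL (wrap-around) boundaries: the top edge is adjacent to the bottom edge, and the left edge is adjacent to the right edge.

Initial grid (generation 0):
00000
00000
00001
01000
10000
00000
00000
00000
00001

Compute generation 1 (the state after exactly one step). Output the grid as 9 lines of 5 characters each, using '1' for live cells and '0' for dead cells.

Answer: 00000
00000
00000
10000
00000
00000
00000
00000
00000

Derivation:
Simulating step by step:
Generation 0 (given above): 4 live cells
Generation 1: 1 live cells
(generation 1 grid is the final answer)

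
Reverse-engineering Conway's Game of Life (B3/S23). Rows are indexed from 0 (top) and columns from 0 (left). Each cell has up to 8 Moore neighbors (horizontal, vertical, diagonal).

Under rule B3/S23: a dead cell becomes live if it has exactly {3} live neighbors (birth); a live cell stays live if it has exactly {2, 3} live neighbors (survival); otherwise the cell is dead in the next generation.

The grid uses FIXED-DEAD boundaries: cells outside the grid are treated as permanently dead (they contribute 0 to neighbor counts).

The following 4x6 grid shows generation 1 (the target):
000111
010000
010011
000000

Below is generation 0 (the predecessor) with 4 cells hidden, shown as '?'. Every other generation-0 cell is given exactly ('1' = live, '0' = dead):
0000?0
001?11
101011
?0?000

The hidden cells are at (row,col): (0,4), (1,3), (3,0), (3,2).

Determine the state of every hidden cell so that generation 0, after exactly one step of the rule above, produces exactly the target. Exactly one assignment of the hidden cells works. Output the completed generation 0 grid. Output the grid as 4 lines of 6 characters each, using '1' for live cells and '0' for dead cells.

Hidden generation-0 cells (in order): (0,4), (1,3), (3,0), (3,2).
A hidden cell only influences target cells in its own 3x3 neighborhood. Try each of the 2^4 = 16 assignments, step the completed generation 0 forward once under B3/S23, and compare with the target:
  (0,4)=0 (1,3)=0 (3,0)=0 (3,2)=0 -> step gives (0,3)='0' but target has '1' -> reject
  (0,4)=0 (1,3)=0 (3,0)=0 (3,2)=1 -> step gives (0,3)='0' but target has '1' -> reject
  (0,4)=0 (1,3)=0 (3,0)=1 (3,2)=0 -> step gives (0,3)='0' but target has '1' -> reject
  (0,4)=0 (1,3)=0 (3,0)=1 (3,2)=1 -> step gives (0,3)='0' but target has '1' -> reject
  (0,4)=0 (1,3)=1 (3,0)=0 (3,2)=0 -> step gives (0,5)='0' but target has '1' -> reject
  (0,4)=0 (1,3)=1 (3,0)=0 (3,2)=1 -> step gives (0,5)='0' but target has '1' -> reject
  (0,4)=0 (1,3)=1 (3,0)=1 (3,2)=0 -> step gives (0,5)='0' but target has '1' -> reject
  (0,4)=0 (1,3)=1 (3,0)=1 (3,2)=1 -> step gives (0,5)='0' but target has '1' -> reject
  (0,4)=1 (1,3)=0 (3,0)=0 (3,2)=0 -> step reproduces the target at every cell -> ACCEPT
  (0,4)=1 (1,3)=0 (3,0)=0 (3,2)=1 -> step gives (2,1)='0' but target has '1' -> reject
  (0,4)=1 (1,3)=0 (3,0)=1 (3,2)=0 -> step gives (2,1)='0' but target has '1' -> reject
  (0,4)=1 (1,3)=0 (3,0)=1 (3,2)=1 -> step gives (2,1)='0' but target has '1' -> reject
  (0,4)=1 (1,3)=1 (3,0)=0 (3,2)=0 -> step gives (0,3)='0' but target has '1' -> reject
  (0,4)=1 (1,3)=1 (3,0)=0 (3,2)=1 -> step gives (0,3)='0' but target has '1' -> reject
  (0,4)=1 (1,3)=1 (3,0)=1 (3,2)=0 -> step gives (0,3)='0' but target has '1' -> reject
  (0,4)=1 (1,3)=1 (3,0)=1 (3,2)=1 -> step gives (0,3)='0' but target has '1' -> reject
Unique solution: (0,4)=live, (1,3)=dead, (3,0)=dead, (3,2)=dead.
Check: live-neighbor counts of every cell in the completed generation 0:
011323
131544
031433
121222
Applying B3/S23 to generation 0 with these counts gives:
000111
010000
010011
000000
which matches the target exactly.

Answer: 000010
001011
101011
000000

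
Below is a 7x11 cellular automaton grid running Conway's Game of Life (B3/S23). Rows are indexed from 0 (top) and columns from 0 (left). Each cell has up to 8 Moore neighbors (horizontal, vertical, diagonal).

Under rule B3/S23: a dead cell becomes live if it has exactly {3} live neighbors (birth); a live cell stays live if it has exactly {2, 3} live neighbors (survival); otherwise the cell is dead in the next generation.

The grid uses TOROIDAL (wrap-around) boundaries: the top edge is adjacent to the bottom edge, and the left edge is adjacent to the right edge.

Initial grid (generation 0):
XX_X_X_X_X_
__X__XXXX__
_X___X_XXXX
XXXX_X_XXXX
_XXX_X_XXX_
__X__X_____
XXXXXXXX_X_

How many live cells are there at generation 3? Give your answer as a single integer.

Answer: 22

Derivation:
Simulating step by step:
Generation 0 (given above): 44 live cells
Generation 1: 15 live cells
X________X_
__X__X_____
___X_X_____
___X_X_____
_____X_X___
X________XX
X______X___
Generation 2: 19 live cells
_X________X
____X______
__XX_XX____
_____X_____
____X_X___X
X_____X_X_X
XX______XX_
Generation 3: 22 live cells
_X_______XX
__XXXX_____
___X_XX____
___X_______
X_____XX_XX
_X___X__X__
_X_____XX__
Population at generation 3: 22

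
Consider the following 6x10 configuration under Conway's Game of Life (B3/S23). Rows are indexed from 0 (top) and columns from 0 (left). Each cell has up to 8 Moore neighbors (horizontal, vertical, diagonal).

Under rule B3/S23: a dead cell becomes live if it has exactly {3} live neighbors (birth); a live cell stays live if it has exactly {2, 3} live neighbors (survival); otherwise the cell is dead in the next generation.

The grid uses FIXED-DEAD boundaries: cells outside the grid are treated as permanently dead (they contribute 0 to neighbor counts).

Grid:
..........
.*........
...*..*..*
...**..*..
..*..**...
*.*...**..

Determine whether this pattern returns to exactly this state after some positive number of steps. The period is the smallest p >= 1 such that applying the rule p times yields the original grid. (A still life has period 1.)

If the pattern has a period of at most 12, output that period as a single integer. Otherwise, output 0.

Answer: 0

Derivation:
Simulating and comparing each generation to the original:
Gen 0 (original, given above): 14 live cells
Gen 1: 15 live cells, differs from original
Gen 2: 10 live cells, differs from original
Gen 3: 10 live cells, differs from original
Gen 4: 9 live cells, differs from original
Gen 5: 9 live cells, differs from original
Gen 6: 9 live cells, differs from original
Gen 7: 6 live cells, differs from original
Gen 8: 7 live cells, differs from original
Gen 9: 4 live cells, differs from original
Gen 10: 3 live cells, differs from original
Gen 11: 2 live cells, differs from original
Gen 12: 0 live cells, differs from original
No period found within 12 steps.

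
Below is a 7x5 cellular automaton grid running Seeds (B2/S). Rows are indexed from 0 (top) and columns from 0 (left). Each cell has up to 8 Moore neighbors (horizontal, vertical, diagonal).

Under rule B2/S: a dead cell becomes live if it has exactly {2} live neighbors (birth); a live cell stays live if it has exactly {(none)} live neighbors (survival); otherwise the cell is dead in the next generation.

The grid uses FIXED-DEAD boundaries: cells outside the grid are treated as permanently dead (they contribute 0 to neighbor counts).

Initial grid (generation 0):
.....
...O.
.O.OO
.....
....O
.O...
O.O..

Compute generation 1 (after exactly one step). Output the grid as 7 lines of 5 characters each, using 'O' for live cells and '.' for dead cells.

Answer: .....
.....
.....
..O..
.....
O.OO.
.....

Derivation:
Simulating step by step:
Generation 0 (given above): 8 live cells
Generation 1: 4 live cells
(generation 1 grid is the final answer)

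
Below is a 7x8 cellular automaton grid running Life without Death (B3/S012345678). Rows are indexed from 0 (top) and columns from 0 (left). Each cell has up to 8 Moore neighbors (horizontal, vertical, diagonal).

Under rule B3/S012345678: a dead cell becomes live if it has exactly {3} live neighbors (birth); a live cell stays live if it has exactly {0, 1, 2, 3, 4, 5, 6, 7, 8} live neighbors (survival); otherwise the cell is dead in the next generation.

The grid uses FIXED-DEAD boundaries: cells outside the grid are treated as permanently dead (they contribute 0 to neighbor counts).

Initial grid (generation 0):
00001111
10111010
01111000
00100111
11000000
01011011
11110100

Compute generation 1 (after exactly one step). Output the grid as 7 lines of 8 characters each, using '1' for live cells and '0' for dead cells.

Answer: 00001111
10111011
01111001
10101111
11011000
01011111
11110110

Derivation:
Simulating step by step:
Generation 0 (given above): 29 live cells
Generation 1: 37 live cells
(generation 1 grid is the final answer)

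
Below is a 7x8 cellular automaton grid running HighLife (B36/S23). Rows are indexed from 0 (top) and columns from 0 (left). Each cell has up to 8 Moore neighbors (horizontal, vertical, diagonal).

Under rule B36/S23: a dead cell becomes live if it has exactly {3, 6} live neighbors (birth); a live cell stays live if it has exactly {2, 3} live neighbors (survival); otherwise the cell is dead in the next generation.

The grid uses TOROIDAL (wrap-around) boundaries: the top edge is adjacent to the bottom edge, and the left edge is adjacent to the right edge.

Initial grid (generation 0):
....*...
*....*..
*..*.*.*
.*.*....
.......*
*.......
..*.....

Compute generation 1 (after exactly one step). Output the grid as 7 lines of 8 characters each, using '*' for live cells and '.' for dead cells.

Simulating step by step:
Generation 0 (given above): 12 live cells
Generation 1: 14 live cells
(generation 1 grid is the final answer)

Answer: ........
*....***
***...**
..*.*.**
*.......
........
........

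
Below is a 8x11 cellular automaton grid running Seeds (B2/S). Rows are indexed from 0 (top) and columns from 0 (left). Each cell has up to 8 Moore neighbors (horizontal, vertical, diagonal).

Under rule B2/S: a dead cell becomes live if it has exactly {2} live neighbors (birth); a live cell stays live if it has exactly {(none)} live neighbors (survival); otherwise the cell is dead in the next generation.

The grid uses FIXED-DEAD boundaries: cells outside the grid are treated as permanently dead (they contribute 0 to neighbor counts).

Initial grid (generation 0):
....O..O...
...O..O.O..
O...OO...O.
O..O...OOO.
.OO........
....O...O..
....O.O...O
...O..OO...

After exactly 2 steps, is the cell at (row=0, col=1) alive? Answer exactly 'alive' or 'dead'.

Simulating step by step:
Generation 0 (given above): 24 live cells
Generation 1: 20 live cells
...O.OO.O..
.........O.
.OO.......O
.....OO...O
O...O......
.OO....O.O.
........OO.
....O......
Generation 2: 34 live cells
....O..O.O.
.O.OOOOOO.O
.....OO....
O.OOO....O.
..OO...OOOO
O..O......O
.OOO...O..O
........OO.

Cell (0,1) at generation 2: 0 -> dead

Answer: dead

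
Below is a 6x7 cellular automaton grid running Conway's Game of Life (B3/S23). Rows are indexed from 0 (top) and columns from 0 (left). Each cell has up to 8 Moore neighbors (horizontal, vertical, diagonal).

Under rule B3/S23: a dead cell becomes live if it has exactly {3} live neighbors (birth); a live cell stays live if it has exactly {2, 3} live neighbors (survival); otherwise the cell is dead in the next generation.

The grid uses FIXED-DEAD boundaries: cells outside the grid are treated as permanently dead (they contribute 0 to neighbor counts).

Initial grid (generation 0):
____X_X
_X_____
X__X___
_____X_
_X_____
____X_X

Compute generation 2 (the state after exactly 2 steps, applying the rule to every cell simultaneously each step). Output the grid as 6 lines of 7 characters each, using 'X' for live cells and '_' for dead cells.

Answer: _______
_______
_______
_______
_______
_______

Derivation:
Simulating step by step:
Generation 0 (given above): 9 live cells
Generation 1: 1 live cells
_______
_______
_______
_______
_____X_
_______
Generation 2: 0 live cells
(generation 2 grid is the final answer)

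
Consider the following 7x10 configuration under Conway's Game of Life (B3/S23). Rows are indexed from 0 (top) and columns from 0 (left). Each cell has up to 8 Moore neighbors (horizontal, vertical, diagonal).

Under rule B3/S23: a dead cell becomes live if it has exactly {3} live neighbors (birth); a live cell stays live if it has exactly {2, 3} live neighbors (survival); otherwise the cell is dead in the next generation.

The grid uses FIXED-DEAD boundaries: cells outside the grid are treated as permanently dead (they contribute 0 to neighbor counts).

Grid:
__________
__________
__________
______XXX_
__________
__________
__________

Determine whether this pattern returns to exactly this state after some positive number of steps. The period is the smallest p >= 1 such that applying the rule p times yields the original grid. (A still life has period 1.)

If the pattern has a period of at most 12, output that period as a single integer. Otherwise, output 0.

Simulating and comparing each generation to the original:
Gen 0 (original, given above): 3 live cells
Gen 1: 3 live cells, differs from original
Gen 2: 3 live cells, MATCHES original -> period = 2

Answer: 2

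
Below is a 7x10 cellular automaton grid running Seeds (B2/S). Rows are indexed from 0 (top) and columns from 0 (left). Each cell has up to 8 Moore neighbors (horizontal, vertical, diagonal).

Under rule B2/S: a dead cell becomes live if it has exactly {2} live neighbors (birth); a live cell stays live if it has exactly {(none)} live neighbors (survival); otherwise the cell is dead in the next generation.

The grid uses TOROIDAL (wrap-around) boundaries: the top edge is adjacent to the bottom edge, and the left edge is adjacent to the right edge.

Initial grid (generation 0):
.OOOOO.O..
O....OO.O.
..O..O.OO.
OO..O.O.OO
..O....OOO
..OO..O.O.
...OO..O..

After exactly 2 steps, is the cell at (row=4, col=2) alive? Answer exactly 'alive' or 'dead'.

Simulating step by step:
Generation 0 (given above): 31 live cells
Generation 1: 6 live cells
O........O
..........
...O......
..........
....O.....
.O...O....
..........
Generation 2: 8 live cells
..........
O........O
..........
...OO.....
.....O....
....O.....
.O.......O

Cell (4,2) at generation 2: 0 -> dead

Answer: dead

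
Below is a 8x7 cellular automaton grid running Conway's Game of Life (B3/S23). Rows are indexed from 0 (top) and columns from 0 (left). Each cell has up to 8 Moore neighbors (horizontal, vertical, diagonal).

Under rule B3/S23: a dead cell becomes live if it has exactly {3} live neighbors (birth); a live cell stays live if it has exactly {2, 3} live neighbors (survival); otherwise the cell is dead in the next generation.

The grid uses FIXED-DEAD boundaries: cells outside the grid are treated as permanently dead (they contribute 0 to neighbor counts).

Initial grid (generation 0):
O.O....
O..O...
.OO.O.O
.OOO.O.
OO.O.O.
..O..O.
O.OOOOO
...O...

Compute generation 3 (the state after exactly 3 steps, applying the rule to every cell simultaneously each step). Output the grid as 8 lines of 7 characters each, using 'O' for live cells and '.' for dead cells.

Answer: .......
....O..
....OO.
.......
...OOO.
..O....
O.....O
.O....O

Derivation:
Simulating step by step:
Generation 0 (given above): 25 live cells
Generation 1: 20 live cells
.O.....
O..O...
O...OO.
.....OO
O..O.OO
O......
.OO..OO
..OO.O.
Generation 2: 24 live cells
.......
OO..O..
....OOO
.......
....OOO
O.O.O..
.OOOOOO
.OOOOOO
Generation 3: 11 live cells
(generation 3 grid is the final answer)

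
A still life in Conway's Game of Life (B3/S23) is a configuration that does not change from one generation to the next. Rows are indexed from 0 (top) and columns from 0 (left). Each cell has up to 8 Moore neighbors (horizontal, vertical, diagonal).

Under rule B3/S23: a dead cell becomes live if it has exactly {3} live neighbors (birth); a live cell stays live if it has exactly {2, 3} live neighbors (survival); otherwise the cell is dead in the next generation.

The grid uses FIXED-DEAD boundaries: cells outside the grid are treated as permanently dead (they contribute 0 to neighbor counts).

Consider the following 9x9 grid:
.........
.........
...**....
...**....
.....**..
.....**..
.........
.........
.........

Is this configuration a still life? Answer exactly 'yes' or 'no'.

Answer: no

Derivation:
Compute generation 1 and compare to generation 0 (given above):
Generation 1:
.........
.........
...**....
...*.....
......*..
.....**..
.........
.........
.........
Cell (3,4) differs: gen0=1 vs gen1=0 -> NOT a still life.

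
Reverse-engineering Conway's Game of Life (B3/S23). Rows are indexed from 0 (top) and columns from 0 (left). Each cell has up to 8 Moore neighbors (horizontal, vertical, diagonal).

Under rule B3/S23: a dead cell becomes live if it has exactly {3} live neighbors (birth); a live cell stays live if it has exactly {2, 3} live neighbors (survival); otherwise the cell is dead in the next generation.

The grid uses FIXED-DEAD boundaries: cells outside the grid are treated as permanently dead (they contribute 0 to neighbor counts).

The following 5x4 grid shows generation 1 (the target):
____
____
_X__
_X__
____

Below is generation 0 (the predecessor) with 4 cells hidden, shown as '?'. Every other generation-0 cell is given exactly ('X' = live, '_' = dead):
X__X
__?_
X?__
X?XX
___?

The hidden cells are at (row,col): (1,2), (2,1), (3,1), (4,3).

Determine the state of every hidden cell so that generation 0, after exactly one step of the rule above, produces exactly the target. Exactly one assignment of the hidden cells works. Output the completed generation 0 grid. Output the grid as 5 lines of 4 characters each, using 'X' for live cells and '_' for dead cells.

Hidden generation-0 cells (in order): (1,2), (2,1), (3,1), (4,3).
A hidden cell only influences target cells in its own 3x3 neighborhood. Try each of the 2^4 = 16 assignments, step the completed generation 0 forward once under B3/S23, and compare with the target:
  (1,2)=_ (2,1)=_ (3,1)=_ (4,3)=_ -> step reproduces the target at every cell -> ACCEPT
  (1,2)=_ (2,1)=_ (3,1)=_ (4,3)=X -> step gives (3,2)='X' but target has '_' -> reject
  (1,2)=_ (2,1)=_ (3,1)=X (4,3)=_ -> step gives (2,0)='X' but target has '_' -> reject
  (1,2)=_ (2,1)=_ (3,1)=X (4,3)=X -> step gives (2,0)='X' but target has '_' -> reject
  (1,2)=_ (2,1)=X (3,1)=_ (4,3)=_ -> step gives (1,0)='X' but target has '_' -> reject
  (1,2)=_ (2,1)=X (3,1)=_ (4,3)=X -> step gives (1,0)='X' but target has '_' -> reject
  (1,2)=_ (2,1)=X (3,1)=X (4,3)=_ -> step gives (1,0)='X' but target has '_' -> reject
  (1,2)=_ (2,1)=X (3,1)=X (4,3)=X -> step gives (1,0)='X' but target has '_' -> reject
  (1,2)=X (2,1)=_ (3,1)=_ (4,3)=_ -> step gives (1,1)='X' but target has '_' -> reject
  (1,2)=X (2,1)=_ (3,1)=_ (4,3)=X -> step gives (1,1)='X' but target has '_' -> reject
  (1,2)=X (2,1)=_ (3,1)=X (4,3)=_ -> step gives (1,1)='X' but target has '_' -> reject
  (1,2)=X (2,1)=_ (3,1)=X (4,3)=X -> step gives (1,1)='X' but target has '_' -> reject
  (1,2)=X (2,1)=X (3,1)=_ (4,3)=_ -> step gives (1,0)='X' but target has '_' -> reject
  (1,2)=X (2,1)=X (3,1)=_ (4,3)=X -> step gives (1,0)='X' but target has '_' -> reject
  (1,2)=X (2,1)=X (3,1)=X (4,3)=_ -> step gives (1,0)='X' but target has '_' -> reject
  (1,2)=X (2,1)=X (3,1)=X (4,3)=X -> step gives (1,0)='X' but target has '_' -> reject
Unique solution: (1,2)=dead, (2,1)=dead, (3,1)=dead, (4,3)=dead.
Check: live-neighbor counts of every cell in the completed generation 0:
0110
2211
1322
1311
1222
Applying B3/S23 to generation 0 with these counts gives:
____
____
_X__
_X__
____
which matches the target exactly.

Answer: X__X
____
X___
X_XX
____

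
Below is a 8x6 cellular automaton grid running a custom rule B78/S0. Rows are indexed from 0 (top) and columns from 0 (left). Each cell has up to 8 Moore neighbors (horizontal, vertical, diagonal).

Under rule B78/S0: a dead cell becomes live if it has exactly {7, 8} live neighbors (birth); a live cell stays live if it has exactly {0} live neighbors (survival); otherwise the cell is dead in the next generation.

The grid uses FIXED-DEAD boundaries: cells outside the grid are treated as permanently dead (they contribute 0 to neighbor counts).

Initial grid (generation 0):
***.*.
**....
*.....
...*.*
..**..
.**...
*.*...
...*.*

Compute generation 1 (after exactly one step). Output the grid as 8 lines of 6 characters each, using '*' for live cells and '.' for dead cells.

Answer: ....*.
......
......
.....*
......
......
......
.....*

Derivation:
Simulating step by step:
Generation 0 (given above): 17 live cells
Generation 1: 3 live cells
(generation 1 grid is the final answer)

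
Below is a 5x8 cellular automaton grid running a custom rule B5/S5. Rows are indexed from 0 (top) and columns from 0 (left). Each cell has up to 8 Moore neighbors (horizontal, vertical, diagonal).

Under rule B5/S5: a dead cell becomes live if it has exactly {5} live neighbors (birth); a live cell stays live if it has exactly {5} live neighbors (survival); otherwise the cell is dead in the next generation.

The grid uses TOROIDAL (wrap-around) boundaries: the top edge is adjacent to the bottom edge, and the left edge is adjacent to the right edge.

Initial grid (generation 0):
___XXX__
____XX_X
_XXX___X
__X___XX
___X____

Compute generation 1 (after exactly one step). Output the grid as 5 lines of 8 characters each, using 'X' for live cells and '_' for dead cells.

Simulating step by step:
Generation 0 (given above): 14 live cells
Generation 1: 4 live cells
(generation 1 grid is the final answer)

Answer: ____X___
___XX___
______X_
________
________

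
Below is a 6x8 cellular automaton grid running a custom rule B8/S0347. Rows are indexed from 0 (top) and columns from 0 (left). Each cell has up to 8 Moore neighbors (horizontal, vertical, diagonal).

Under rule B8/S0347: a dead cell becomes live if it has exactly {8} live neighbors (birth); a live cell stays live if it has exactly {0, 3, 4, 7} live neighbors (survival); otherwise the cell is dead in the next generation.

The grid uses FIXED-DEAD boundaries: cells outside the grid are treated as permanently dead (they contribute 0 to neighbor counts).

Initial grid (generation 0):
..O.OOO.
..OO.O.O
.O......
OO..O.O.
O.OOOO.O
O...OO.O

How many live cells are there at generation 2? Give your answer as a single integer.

Answer: 6

Derivation:
Simulating step by step:
Generation 0 (given above): 23 live cells
Generation 1: 14 live cells
....OOO.
..OO.O..
.O......
OO..O...
O..O....
....OO..
Generation 2: 6 live cells
....OO..
.....O..
.O......
OO......
........
........
Population at generation 2: 6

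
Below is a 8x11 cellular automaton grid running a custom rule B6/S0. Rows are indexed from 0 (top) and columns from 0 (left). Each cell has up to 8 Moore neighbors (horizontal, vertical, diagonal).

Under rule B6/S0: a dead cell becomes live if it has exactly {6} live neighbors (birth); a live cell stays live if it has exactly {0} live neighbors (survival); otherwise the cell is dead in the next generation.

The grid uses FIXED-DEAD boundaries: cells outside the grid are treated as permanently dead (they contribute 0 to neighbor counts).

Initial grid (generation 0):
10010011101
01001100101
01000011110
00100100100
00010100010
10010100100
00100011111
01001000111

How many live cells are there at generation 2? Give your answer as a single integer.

Answer: 3

Derivation:
Simulating step by step:
Generation 0 (given above): 37 live cells
Generation 1: 3 live cells
00000000000
00000000010
00000000000
00000000000
00000000000
10000000000
00000000000
00001000000
Generation 2: 3 live cells
00000000000
00000000010
00000000000
00000000000
00000000000
10000000000
00000000000
00001000000
Population at generation 2: 3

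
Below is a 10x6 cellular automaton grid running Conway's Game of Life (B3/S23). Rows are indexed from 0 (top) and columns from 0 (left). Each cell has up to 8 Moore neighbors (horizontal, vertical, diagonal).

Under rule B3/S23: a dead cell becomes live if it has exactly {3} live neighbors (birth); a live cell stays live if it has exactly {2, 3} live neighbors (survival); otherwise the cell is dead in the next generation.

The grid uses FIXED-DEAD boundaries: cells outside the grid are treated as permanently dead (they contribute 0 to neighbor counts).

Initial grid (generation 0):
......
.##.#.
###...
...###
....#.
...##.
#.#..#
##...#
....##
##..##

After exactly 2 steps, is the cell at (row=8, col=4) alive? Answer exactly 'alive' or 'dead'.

Simulating step by step:
Generation 0 (given above): 24 live cells
Generation 1: 22 live cells
......
#.##..
#....#
.#####
......
...###
#.##.#
##...#
......
....##
Generation 2: 21 live cells
......
.#....
#....#
.#####
......
..##.#
#.##.#
###.#.
....##
......

Cell (8,4) at generation 2: 1 -> alive

Answer: alive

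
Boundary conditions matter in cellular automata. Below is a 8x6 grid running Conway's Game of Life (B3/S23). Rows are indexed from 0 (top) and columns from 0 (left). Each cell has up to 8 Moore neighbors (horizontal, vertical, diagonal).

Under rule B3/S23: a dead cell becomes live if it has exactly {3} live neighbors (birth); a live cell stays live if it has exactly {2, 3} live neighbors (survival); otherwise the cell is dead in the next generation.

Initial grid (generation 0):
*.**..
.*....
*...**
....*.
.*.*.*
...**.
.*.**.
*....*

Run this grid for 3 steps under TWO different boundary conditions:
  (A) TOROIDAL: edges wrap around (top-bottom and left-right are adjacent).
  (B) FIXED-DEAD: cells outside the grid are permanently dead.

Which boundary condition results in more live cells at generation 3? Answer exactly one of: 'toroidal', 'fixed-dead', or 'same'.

Under TOROIDAL boundary, generation 3:
.**...
*.*...
*..*.*
...*..
..**..
**.*..
....*.
..*.*.
Population = 16

Under FIXED-DEAD boundary, generation 3:
......
**..**
.***.*
.*.*..
..**..
..**..
...*.*
...**.
Population = 18

Comparison: toroidal=16, fixed-dead=18 -> fixed-dead

Answer: fixed-dead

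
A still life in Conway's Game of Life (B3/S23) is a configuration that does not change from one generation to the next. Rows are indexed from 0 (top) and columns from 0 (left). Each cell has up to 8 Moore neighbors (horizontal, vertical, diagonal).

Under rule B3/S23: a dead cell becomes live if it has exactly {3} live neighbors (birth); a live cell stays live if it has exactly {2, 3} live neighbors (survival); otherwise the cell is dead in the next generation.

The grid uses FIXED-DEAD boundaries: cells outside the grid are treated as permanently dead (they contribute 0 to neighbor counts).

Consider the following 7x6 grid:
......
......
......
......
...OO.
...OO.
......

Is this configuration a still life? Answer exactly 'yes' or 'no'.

Compute generation 1 and compare to generation 0 (given above):
Generation 1:
......
......
......
......
...OO.
...OO.
......
The grids are IDENTICAL -> still life.

Answer: yes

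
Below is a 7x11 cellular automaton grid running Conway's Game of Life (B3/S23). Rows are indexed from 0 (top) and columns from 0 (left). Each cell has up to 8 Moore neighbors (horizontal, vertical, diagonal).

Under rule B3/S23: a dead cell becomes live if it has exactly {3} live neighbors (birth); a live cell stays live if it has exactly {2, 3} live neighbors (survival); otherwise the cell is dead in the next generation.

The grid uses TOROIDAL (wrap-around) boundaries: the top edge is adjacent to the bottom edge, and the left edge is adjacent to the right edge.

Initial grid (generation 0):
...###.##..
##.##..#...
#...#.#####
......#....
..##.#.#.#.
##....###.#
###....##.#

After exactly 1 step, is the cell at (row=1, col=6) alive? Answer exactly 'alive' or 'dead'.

Simulating step by step:
Generation 0 (given above): 35 live cells
Generation 1: 28 live cells
.....#...##
###........
##.##.#.###
...##......
###..#...##
...#.......
..####....#

Cell (1,6) at generation 1: 0 -> dead

Answer: dead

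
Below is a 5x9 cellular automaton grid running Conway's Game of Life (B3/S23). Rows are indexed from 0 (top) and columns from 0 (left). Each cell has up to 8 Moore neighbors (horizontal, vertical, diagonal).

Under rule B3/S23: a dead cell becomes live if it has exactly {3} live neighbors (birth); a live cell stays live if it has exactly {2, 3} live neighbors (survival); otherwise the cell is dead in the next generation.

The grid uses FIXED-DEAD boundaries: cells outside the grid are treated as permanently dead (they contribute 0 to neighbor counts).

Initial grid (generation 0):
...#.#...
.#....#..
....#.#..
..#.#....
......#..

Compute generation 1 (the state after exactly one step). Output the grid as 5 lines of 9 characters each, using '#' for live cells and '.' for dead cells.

Simulating step by step:
Generation 0 (given above): 9 live cells
Generation 1: 4 live cells
(generation 1 grid is the final answer)

Answer: .........
....#.#..
...#.....
...#.....
.........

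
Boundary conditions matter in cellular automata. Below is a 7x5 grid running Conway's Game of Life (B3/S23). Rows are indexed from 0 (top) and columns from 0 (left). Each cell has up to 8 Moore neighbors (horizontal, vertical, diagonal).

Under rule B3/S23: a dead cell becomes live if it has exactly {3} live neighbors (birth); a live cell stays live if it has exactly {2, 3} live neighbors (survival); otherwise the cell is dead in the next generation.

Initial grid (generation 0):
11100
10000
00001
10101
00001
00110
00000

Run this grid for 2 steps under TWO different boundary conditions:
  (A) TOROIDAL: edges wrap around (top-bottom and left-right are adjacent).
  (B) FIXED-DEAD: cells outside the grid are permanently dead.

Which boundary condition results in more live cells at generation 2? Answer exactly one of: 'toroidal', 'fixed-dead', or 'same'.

Under TOROIDAL boundary, generation 2:
11000
00110
01010
00000
01100
11010
00101
Population = 13

Under FIXED-DEAD boundary, generation 2:
11000
10100
00000
01001
00101
00110
00000
Population = 10

Comparison: toroidal=13, fixed-dead=10 -> toroidal

Answer: toroidal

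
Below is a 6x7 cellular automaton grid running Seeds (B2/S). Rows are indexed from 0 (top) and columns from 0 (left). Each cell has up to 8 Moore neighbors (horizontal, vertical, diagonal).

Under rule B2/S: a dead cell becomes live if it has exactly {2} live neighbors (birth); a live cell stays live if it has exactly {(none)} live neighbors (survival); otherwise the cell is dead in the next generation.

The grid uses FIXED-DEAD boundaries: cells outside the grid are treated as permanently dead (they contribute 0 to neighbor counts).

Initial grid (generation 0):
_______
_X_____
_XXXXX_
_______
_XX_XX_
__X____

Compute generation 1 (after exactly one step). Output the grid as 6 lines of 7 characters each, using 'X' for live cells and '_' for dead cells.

Simulating step by step:
Generation 0 (given above): 11 live cells
Generation 1: 7 live cells
(generation 1 grid is the final answer)

Answer: _______
X____X_
X______
X_____X
_______
____XX_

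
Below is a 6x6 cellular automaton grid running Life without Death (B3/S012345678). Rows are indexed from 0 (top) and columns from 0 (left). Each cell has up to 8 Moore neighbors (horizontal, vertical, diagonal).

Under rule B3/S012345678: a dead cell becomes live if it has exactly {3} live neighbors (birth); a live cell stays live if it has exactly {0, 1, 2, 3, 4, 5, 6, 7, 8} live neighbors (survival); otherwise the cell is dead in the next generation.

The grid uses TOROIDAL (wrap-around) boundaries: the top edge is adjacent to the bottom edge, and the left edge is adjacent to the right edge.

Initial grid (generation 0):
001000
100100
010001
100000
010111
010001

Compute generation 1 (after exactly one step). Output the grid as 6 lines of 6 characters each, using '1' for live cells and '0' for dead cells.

Answer: 111000
111100
010001
111000
011111
010101

Derivation:
Simulating step by step:
Generation 0 (given above): 12 live cells
Generation 1: 20 live cells
(generation 1 grid is the final answer)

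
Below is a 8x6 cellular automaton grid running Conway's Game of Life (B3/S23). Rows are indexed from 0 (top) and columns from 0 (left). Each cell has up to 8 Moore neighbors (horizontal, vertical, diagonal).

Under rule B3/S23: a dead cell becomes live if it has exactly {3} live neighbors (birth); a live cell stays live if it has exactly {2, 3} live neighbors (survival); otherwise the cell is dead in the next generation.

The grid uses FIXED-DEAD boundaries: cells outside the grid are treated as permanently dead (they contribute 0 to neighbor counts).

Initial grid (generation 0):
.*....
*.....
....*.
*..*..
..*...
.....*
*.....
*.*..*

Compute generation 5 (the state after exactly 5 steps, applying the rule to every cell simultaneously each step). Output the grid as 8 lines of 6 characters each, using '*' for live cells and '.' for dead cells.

Answer: ......
......
......
......
......
......
......
......

Derivation:
Simulating step by step:
Generation 0 (given above): 11 live cells
Generation 1: 3 live cells
......
......
......
...*..
......
......
.*....
.*....
Generation 2: 0 live cells
......
......
......
......
......
......
......
......
Generation 3: 0 live cells
......
......
......
......
......
......
......
......
Generation 4: 0 live cells
......
......
......
......
......
......
......
......
Generation 5: 0 live cells
(generation 5 grid is the final answer)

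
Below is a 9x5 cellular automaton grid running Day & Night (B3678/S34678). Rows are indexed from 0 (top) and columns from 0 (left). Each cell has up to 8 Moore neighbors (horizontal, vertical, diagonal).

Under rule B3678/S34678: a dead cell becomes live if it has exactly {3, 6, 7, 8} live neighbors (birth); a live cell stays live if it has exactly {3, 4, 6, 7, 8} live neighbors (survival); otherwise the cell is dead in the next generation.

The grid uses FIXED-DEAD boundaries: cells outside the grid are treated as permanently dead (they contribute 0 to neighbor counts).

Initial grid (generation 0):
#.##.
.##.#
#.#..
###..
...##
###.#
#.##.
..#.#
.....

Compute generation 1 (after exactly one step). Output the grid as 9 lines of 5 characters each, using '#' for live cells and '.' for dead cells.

Simulating step by step:
Generation 0 (given above): 22 live cells
Generation 1: 19 live cells
(generation 1 grid is the final answer)

Answer: ..##.
#.#..
###..
.##..
.#.#.
.####
.##.#
.#...
.....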